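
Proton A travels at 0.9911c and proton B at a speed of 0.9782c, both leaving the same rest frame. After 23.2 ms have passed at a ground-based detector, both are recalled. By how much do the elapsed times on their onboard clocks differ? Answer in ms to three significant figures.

A: γ = 1/√(1 − 0.9911²) = 1/√0.01772 = 7.512; τ_A = 23.2/7.512 = 3.088 ms.
B: γ = 1/√(1 − 0.9782²) = 1/√0.04312 = 4.815; τ_B = 23.2/4.815 = 4.818 ms.

|τ_A − τ_B| = 1.73 ms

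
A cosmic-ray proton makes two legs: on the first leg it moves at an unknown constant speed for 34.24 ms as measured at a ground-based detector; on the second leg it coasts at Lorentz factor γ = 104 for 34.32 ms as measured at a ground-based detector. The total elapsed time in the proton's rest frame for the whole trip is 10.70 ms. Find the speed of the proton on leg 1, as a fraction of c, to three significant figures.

Leg 1: speed unknown; τ_1 = 34.24/γ_1.
Leg 2: γ = 104; τ_2 = 34.32/104.0 = 0.3300 ms.
Total proper time: τ_1 + 0.3300 = 10.70, so τ_1 = 10.70 − 0.3300 = 10.37 ms.
γ_1 = 34.24/10.37 = 3.302; β = √(1 − 1/γ²) = √0.9083.

β = 0.953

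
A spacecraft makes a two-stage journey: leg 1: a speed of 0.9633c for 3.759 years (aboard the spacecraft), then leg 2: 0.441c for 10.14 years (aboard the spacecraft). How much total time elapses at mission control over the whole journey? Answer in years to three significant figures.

Δt = 25.3 years

Leg 1: γ = 1/√(1 − 0.9633²) = 1/√0.07205 = 3.725; Δt_1 = 3.725 × 3.759 = 14.00 years.
Leg 2: γ = 1/√(1 − 0.441²) = 1/√0.8055 = 1.114; Δt_2 = 1.114 × 10.14 = 11.30 years.
Total: 14.00 + 11.30 years.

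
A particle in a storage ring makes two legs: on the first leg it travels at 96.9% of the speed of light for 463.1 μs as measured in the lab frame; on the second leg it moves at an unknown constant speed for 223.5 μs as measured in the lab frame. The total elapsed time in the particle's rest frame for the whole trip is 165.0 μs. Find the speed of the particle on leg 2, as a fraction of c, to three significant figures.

Leg 1: β = 0.969; γ = 1/√(1 − 0.969²) = 1/√0.06104 = 4.048; τ_1 = 463.1/4.048 = 114.4 μs.
Leg 2: speed unknown; τ_2 = 223.5/γ_2.
Total proper time: 114.4 + τ_2 = 165.0, so τ_2 = 165.0 − 114.4 = 50.59 μs.
γ_2 = 223.5/50.59 = 4.418; β = √(1 − 1/γ²) = √0.9488.

β = 0.974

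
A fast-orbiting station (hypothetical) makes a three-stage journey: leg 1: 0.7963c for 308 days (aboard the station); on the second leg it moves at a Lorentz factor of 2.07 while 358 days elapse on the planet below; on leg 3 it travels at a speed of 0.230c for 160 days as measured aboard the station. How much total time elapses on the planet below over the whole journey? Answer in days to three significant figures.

Δt = 1030 days

Leg 1: γ = 1/√(1 − 0.7963²) = 1/√0.3659 = 1.653; Δt_1 = 1.653 × 308 = 509.2 days.
Leg 2: 358 days is already measured on the planet below.
Leg 3: γ = 1/√(1 − 0.230²) = 1/√0.9471 = 1.028; Δt_3 = 1.028 × 160 = 164.4 days.
Total: 509.2 + 358.0 + 164.4 days.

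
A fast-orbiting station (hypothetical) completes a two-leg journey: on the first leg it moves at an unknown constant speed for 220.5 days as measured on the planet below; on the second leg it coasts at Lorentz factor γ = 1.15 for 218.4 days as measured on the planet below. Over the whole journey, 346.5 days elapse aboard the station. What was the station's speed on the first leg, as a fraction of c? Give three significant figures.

Leg 1: speed unknown; τ_1 = 220.5/γ_1.
Leg 2: γ = 1.15; τ_2 = 218.4/1.150 = 189.9 days.
Total proper time: τ_1 + 189.9 = 346.5, so τ_1 = 346.5 − 189.9 = 156.6 days.
γ_1 = 220.5/156.6 = 1.408; β = √(1 − 1/γ²) = √0.4957.

β = 0.704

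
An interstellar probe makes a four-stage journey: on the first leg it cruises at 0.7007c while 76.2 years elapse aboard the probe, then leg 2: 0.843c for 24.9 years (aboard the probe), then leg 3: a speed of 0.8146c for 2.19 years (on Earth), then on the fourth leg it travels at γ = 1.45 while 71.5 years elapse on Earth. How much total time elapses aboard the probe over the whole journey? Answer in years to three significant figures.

Leg 1: 76.2 years is already measured aboard the probe.
Leg 2: 24.9 years is already measured aboard the probe.
Leg 3: γ = 1/√(1 − 0.8146²) = 1/√0.3364 = 1.724; τ_3 = 2.19/1.724 = 1.270 years.
Leg 4: γ = 1.45; τ_4 = 71.5/1.450 = 49.31 years.
Total: 76.20 + 24.90 + 1.270 + 49.31 years.

τ = 152 years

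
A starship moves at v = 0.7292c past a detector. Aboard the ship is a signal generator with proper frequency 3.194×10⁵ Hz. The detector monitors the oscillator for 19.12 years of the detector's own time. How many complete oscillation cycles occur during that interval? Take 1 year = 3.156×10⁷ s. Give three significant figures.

N = 1.32×10¹⁴

γ = 1/√(1 − 0.7292²) = 1/√0.4683 = 1.461
During 19.12 years of lab time, the oscillator's proper time advances by τ = Δt/γ = 19.12/1.461 = 13.08 years = 4.129×10⁸ s.
N = f × τ = 3.194×10⁵ × 4.129×10⁸ = 1.319×10¹⁴.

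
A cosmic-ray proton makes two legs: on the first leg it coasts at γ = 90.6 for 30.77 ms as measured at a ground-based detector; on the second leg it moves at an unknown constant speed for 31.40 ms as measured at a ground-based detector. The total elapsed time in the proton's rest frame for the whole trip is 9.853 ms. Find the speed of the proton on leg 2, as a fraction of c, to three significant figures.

β = 0.953

Leg 1: γ = 90.6; τ_1 = 30.77/90.60 = 0.3396 ms.
Leg 2: speed unknown; τ_2 = 31.40/γ_2.
Total proper time: 0.3396 + τ_2 = 9.853, so τ_2 = 9.853 − 0.3396 = 9.513 ms.
γ_2 = 31.40/9.513 = 3.301; β = √(1 − 1/γ²) = √0.9082.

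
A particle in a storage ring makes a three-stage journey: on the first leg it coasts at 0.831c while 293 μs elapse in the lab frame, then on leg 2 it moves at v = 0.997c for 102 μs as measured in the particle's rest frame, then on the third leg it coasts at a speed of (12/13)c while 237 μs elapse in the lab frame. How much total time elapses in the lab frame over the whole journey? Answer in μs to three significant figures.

Δt = 1850 μs

Leg 1: 293 μs is already measured in the lab frame.
Leg 2: γ = 1/√(1 − 0.997²) = 1/√0.005991 = 12.92; Δt_2 = 12.92 × 102 = 1318 μs.
Leg 3: 237 μs is already measured in the lab frame.
Total: 293.0 + 1318 + 237.0 μs.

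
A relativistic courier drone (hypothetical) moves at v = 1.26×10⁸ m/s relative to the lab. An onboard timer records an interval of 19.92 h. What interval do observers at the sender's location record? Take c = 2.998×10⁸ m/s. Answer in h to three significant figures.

β = 1.26×10⁸/2.998×10⁸ = 0.4203; γ = 1/√(1 − 0.4203²) = 1.102
The interval measured aboard the drone is the proper time (both events occur at the same place in that frame); the lab-frame interval is Δt = γτ = 1.102 × 19.92 h.

Δt = 22.0 h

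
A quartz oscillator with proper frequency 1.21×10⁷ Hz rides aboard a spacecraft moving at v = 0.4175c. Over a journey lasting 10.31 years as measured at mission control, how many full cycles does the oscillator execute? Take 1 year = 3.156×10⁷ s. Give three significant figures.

γ = 1/√(1 − 0.4175²) = 1/√0.8257 = 1.101
The oscillator's own cycle count is N = f × τ where τ is the proper time aboard the spacecraft. τ = Δt/γ = 10.31/1.101 = 9.368 years = 2.957×10⁸ s.
N = 1.21×10⁷ × 2.957×10⁸ = 3.578×10¹⁵.

N = 3.58×10¹⁵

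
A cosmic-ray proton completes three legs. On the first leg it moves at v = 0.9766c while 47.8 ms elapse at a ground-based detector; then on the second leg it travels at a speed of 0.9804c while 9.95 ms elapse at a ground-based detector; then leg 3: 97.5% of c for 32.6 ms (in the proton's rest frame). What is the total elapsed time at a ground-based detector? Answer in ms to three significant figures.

Leg 1: 47.8 ms is already measured at a ground-based detector.
Leg 2: 9.95 ms is already measured at a ground-based detector.
Leg 3: β = 0.975; γ = 1/√(1 − 0.975²) = 1/√0.04938 = 4.500; Δt_3 = 4.500 × 32.6 = 146.7 ms.
Total: 47.80 + 9.950 + 146.7 ms.

Δt = 204 ms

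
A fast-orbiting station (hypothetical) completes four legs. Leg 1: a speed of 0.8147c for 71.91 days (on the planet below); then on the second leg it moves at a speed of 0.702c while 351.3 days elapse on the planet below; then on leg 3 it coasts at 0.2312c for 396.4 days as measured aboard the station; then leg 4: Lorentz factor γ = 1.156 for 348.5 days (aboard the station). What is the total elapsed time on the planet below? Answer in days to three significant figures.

Leg 1: 71.91 days is already measured on the planet below.
Leg 2: 351.3 days is already measured on the planet below.
Leg 3: γ = 1/√(1 − 0.2312²) = 1/√0.9465 = 1.028; Δt_3 = 1.028 × 396.4 = 407.4 days.
Leg 4: γ = 1.156; Δt_4 = 1.156 × 348.5 = 402.9 days.
Total: 71.91 + 351.3 + 407.4 + 402.9 days.

Δt = 1230 days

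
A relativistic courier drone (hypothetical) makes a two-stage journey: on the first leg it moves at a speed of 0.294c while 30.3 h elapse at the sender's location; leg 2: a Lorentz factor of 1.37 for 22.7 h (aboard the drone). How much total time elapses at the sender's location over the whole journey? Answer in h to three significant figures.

Leg 1: 30.3 h is already measured at the sender's location.
Leg 2: γ = 1.37; Δt_2 = 1.370 × 22.7 = 31.10 h.
Total: 30.30 + 31.10 h.

Δt = 61.4 h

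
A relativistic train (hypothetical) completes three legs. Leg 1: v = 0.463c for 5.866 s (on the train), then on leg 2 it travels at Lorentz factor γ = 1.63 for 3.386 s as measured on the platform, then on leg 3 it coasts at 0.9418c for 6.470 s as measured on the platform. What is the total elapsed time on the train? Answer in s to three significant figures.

Leg 1: 5.866 s is already measured on the train.
Leg 2: γ = 1.63; τ_2 = 3.386/1.630 = 2.077 s.
Leg 3: γ = 1/√(1 − 0.9418²) = 1/√0.1130 = 2.975; τ_3 = 6.470/2.975 = 2.175 s.
Total: 5.866 + 2.077 + 2.175 s.

τ = 10.1 s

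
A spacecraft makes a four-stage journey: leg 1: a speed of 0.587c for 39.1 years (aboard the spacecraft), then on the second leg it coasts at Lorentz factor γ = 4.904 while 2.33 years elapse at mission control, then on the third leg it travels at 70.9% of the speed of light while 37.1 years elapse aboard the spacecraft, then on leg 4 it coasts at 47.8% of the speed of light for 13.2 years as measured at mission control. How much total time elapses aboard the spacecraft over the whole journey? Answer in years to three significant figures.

τ = 88.3 years

Leg 1: 39.1 years is already measured aboard the spacecraft.
Leg 2: γ = 4.904; τ_2 = 2.33/4.904 = 0.4751 years.
Leg 3: 37.1 years is already measured aboard the spacecraft.
Leg 4: β = 0.478; γ = 1/√(1 − 0.478²) = 1/√0.7715 = 1.138; τ_4 = 13.2/1.138 = 11.59 years.
Total: 39.10 + 0.4751 + 37.10 + 11.59 years.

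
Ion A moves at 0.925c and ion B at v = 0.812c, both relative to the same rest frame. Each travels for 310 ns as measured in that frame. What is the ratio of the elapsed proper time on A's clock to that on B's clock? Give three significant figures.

τ_A/τ_B = 0.651

A: γ = 1/√(1 − 0.925²) = 1/√0.1444 = 2.632. B: γ = 1/√(1 − 0.812²) = 1/√0.3407 = 1.713.
τ_A/τ_B = γ_B/γ_A = 1.713/2.632 = 0.6510, so τ_A/τ_B = 0.6510.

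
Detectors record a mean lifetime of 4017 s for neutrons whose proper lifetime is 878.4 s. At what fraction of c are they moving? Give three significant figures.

γ = Δt/τ₀ = 4017/878.4 = 4.573
β = √(1 − 1/γ²) = √(1 − 0.04782) = √0.9522

β = 0.976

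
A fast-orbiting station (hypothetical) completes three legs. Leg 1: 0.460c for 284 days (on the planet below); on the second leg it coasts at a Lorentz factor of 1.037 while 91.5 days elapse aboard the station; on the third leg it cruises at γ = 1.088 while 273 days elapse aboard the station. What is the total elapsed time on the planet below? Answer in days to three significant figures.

Δt = 676 days

Leg 1: 284 days is already measured on the planet below.
Leg 2: γ = 1.037; Δt_2 = 1.037 × 91.5 = 94.89 days.
Leg 3: γ = 1.088; Δt_3 = 1.088 × 273 = 297.0 days.
Total: 284.0 + 94.89 + 297.0 days.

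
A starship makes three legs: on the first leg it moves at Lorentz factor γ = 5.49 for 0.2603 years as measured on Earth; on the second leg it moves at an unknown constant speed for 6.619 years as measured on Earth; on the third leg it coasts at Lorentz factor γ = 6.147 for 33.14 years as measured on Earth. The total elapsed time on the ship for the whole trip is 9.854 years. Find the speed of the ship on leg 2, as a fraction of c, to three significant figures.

Leg 1: γ = 5.49; τ_1 = 0.2603/5.490 = 0.04741 years.
Leg 2: speed unknown; τ_2 = 6.619/γ_2.
Leg 3: γ = 6.147; τ_3 = 33.14/6.147 = 5.391 years.
Total proper time: 0.04741 + τ_2 + 5.391 = 9.854, so τ_2 = 9.854 − 5.439 = 4.415 years.
γ_2 = 6.619/4.415 = 1.499; β = √(1 − 1/γ²) = √0.5550.

β = 0.745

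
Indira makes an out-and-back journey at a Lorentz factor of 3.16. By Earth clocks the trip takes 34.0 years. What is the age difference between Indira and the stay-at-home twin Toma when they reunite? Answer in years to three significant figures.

γ = 3.16
Indira's elapsed proper time: τ = 34.0/3.160 = 10.76 years.
Age gap = Δt − τ = 34.0 − 10.76 years.

Δt − τ = 23.2 years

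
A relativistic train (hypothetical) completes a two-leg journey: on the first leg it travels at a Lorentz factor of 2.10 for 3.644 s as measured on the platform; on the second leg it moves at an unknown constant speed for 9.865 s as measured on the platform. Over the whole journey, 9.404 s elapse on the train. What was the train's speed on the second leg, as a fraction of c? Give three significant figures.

Leg 1: γ = 2.10; τ_1 = 3.644/2.100 = 1.735 s.
Leg 2: speed unknown; τ_2 = 9.865/γ_2.
Total proper time: 1.735 + τ_2 = 9.404, so τ_2 = 9.404 − 1.735 = 7.669 s.
γ_2 = 9.865/7.669 = 1.286; β = √(1 − 1/γ²) = √0.3957.

β = 0.629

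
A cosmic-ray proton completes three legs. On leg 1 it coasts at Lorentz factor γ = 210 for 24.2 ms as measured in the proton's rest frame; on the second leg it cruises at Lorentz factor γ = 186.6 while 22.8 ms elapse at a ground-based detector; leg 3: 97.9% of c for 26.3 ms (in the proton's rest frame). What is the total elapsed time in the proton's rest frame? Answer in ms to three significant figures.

Leg 1: 24.2 ms is already measured in the proton's rest frame.
Leg 2: γ = 186.6; τ_2 = 22.8/186.6 = 0.1222 ms.
Leg 3: 26.3 ms is already measured in the proton's rest frame.
Total: 24.20 + 0.1222 + 26.30 ms.

τ = 50.6 ms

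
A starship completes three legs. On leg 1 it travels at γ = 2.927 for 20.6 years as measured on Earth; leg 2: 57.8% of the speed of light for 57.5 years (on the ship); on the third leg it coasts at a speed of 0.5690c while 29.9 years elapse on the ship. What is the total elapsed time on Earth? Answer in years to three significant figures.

Leg 1: 20.6 years is already measured on Earth.
Leg 2: β = 0.578; γ = 1/√(1 − 0.578²) = 1/√0.6659 = 1.225; Δt_2 = 1.225 × 57.5 = 70.46 years.
Leg 3: γ = 1/√(1 − 0.5690²) = 1/√0.6762 = 1.216; Δt_3 = 1.216 × 29.9 = 36.36 years.
Total: 20.60 + 70.46 + 36.36 years.

Δt = 127 years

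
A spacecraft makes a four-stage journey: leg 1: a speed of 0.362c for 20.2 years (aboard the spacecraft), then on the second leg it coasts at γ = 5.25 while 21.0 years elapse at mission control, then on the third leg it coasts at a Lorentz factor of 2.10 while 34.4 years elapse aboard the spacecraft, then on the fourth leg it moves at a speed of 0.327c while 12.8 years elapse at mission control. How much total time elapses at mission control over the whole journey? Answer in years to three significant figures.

Δt = 128 years

Leg 1: γ = 1/√(1 − 0.362²) = 1/√0.8690 = 1.073; Δt_1 = 1.073 × 20.2 = 21.67 years.
Leg 2: 21.0 years is already measured at mission control.
Leg 3: γ = 2.10; Δt_3 = 2.100 × 34.4 = 72.24 years.
Leg 4: 12.8 years is already measured at mission control.
Total: 21.67 + 21.00 + 72.24 + 12.80 years.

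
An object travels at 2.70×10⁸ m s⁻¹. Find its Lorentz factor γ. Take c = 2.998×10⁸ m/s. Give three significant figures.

β = 2.70×10⁸/2.998×10⁸ = 0.9006; γ = 1/√(1 − 0.9006²) = 2.301

γ = 2.30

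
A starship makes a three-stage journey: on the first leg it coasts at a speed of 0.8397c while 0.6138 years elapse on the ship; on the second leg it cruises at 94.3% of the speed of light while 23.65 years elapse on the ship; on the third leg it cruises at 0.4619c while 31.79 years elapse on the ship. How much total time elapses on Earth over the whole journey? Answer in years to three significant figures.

Leg 1: γ = 1/√(1 − 0.8397²) = 1/√0.2949 = 1.841; Δt_1 = 1.841 × 0.6138 = 1.130 years.
Leg 2: β = 0.943; γ = 1/√(1 − 0.943²) = 1/√0.1108 = 3.005; Δt_2 = 3.005 × 23.65 = 71.07 years.
Leg 3: γ = 1/√(1 − 0.4619²) = 1/√0.7866 = 1.127; Δt_3 = 1.127 × 31.79 = 35.84 years.
Total: 1.130 + 71.07 + 35.84 years.

Δt = 108 years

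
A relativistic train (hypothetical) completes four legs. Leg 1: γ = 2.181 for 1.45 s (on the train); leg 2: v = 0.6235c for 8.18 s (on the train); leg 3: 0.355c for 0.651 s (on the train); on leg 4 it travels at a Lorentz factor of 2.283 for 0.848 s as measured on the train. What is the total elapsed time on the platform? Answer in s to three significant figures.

Leg 1: γ = 2.181; Δt_1 = 2.181 × 1.45 = 3.162 s.
Leg 2: γ = 1/√(1 − 0.6235²) = 1/√0.6112 = 1.279; Δt_2 = 1.279 × 8.18 = 10.46 s.
Leg 3: γ = 1/√(1 − 0.355²) = 1/√0.8740 = 1.070; Δt_3 = 1.070 × 0.651 = 0.6964 s.
Leg 4: γ = 2.283; Δt_4 = 2.283 × 0.848 = 1.936 s.
Total: 3.162 + 10.46 + 0.6964 + 1.936 s.

Δt = 16.3 s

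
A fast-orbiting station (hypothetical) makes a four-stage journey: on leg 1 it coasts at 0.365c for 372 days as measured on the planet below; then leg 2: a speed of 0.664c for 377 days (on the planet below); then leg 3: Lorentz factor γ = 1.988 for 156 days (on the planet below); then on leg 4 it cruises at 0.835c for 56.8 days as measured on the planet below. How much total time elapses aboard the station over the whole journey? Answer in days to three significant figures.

τ = 738 days

Leg 1: γ = 1/√(1 − 0.365²) = 1/√0.8668 = 1.074; τ_1 = 372/1.074 = 346.3 days.
Leg 2: γ = 1/√(1 − 0.664²) = 1/√0.5591 = 1.337; τ_2 = 377/1.337 = 281.9 days.
Leg 3: γ = 1.988; τ_3 = 156/1.988 = 78.47 days.
Leg 4: γ = 1/√(1 − 0.835²) = 1/√0.3028 = 1.817; τ_4 = 56.8/1.817 = 31.25 days.
Total: 346.3 + 281.9 + 78.47 + 31.25 days.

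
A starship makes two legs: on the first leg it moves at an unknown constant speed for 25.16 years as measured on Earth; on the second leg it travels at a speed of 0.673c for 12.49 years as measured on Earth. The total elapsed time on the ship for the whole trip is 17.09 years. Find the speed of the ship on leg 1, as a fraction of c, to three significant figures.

β = 0.950

Leg 1: speed unknown; τ_1 = 25.16/γ_1.
Leg 2: γ = 1/√(1 − 0.673²) = 1/√0.5471 = 1.352; τ_2 = 12.49/1.352 = 9.238 years.
Total proper time: τ_1 + 9.238 = 17.09, so τ_1 = 17.09 − 9.238 = 7.852 years.
γ_1 = 25.16/7.852 = 3.204; β = √(1 − 1/γ²) = √0.9026.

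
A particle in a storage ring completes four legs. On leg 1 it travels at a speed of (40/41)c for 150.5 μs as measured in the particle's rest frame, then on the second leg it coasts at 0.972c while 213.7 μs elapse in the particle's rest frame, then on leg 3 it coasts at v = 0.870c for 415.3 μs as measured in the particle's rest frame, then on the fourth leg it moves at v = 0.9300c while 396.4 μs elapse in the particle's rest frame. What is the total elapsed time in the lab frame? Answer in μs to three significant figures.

Δt = 3520 μs

Leg 1: γ = 1/√(1 − (40/41)²) = 41/9 ≈ 4.556; Δt_1 = 4.556 × 150.5 = 685.6 μs.
Leg 2: γ = 1/√(1 − 0.972²) = 1/√0.05522 = 4.256; Δt_2 = 4.256 × 213.7 = 909.4 μs.
Leg 3: γ = 1/√(1 − 0.870²) = 1/√0.2431 = 2.028; Δt_3 = 2.028 × 415.3 = 842.3 μs.
Leg 4: γ = 1/√(1 − 0.9300²) = 1/√0.1351 = 2.721; Δt_4 = 2.721 × 396.4 = 1078 μs.
Total: 685.6 + 909.4 + 842.3 + 1078 μs.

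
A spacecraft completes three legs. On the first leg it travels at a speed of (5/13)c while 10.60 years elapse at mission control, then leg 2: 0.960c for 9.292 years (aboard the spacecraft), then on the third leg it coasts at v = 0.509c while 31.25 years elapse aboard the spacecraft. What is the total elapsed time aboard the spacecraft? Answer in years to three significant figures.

τ = 50.3 years

Leg 1: γ = 1/√(1 − (5/13)²) = 13/12 ≈ 1.083; τ_1 = 10.60/1.083 = 9.785 years.
Leg 2: 9.292 years is already measured aboard the spacecraft.
Leg 3: 31.25 years is already measured aboard the spacecraft.
Total: 9.785 + 9.292 + 31.25 years.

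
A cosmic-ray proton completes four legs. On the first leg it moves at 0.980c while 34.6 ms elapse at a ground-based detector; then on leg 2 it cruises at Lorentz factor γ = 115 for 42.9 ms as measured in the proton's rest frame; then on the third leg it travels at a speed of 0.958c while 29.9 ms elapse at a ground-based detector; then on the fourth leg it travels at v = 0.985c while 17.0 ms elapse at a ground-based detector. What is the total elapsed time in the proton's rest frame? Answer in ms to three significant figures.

τ = 61.3 ms

Leg 1: γ = 1/√(1 − 0.980²) = 1/√0.03960 = 5.025; τ_1 = 34.6/5.025 = 6.885 ms.
Leg 2: 42.9 ms is already measured in the proton's rest frame.
Leg 3: γ = 1/√(1 − 0.958²) = 1/√0.08224 = 3.487; τ_3 = 29.9/3.487 = 8.574 ms.
Leg 4: γ = 1/√(1 − 0.985²) = 1/√0.02977 = 5.795; τ_4 = 17.0/5.795 = 2.933 ms.
Total: 6.885 + 42.90 + 8.574 + 2.933 ms.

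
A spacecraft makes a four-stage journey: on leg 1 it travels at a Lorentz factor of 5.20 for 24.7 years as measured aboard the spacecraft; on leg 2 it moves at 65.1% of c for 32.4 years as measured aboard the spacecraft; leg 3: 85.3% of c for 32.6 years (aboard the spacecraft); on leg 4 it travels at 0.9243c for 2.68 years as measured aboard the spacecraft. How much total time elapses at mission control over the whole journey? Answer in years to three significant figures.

Leg 1: γ = 5.20; Δt_1 = 5.200 × 24.7 = 128.4 years.
Leg 2: β = 0.651; γ = 1/√(1 − 0.651²) = 1/√0.5762 = 1.317; Δt_2 = 1.317 × 32.4 = 42.68 years.
Leg 3: β = 0.853; γ = 1/√(1 − 0.853²) = 1/√0.2724 = 1.916; Δt_3 = 1.916 × 32.6 = 62.46 years.
Leg 4: γ = 1/√(1 − 0.9243²) = 1/√0.1457 = 2.620; Δt_4 = 2.620 × 2.68 = 7.022 years.
Total: 128.4 + 42.68 + 62.46 + 7.022 years.

Δt = 241 years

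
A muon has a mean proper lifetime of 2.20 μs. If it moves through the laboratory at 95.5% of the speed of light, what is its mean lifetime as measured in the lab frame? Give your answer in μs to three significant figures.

Δt = 7.42 μs

β = 0.955; γ = 1/√(1 − 0.955²) = 1/√0.08798 = 3.371
The rest-frame lifetime is the proper time; the lab measures the dilated interval Δt = γτ₀ = 3.371 × 2.20 μs.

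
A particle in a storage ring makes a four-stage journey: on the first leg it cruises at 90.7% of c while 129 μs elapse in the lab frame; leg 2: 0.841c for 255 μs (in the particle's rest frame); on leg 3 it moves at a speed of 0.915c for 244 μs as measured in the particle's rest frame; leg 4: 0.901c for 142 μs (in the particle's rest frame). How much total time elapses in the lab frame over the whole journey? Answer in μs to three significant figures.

Leg 1: 129 μs is already measured in the lab frame.
Leg 2: γ = 1/√(1 − 0.841²) = 1/√0.2927 = 1.848; Δt_2 = 1.848 × 255 = 471.3 μs.
Leg 3: γ = 1/√(1 − 0.915²) = 1/√0.1628 = 2.479; Δt_3 = 2.479 × 244 = 604.8 μs.
Leg 4: γ = 1/√(1 − 0.901²) = 1/√0.1882 = 2.305; Δt_4 = 2.305 × 142 = 327.3 μs.
Total: 129.0 + 471.3 + 604.8 + 327.3 μs.

Δt = 1530 μs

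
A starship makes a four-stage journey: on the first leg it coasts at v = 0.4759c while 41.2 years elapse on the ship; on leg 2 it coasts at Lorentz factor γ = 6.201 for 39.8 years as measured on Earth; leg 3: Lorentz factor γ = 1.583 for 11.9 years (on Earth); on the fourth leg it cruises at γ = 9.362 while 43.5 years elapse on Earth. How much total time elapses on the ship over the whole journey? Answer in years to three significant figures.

Leg 1: 41.2 years is already measured on the ship.
Leg 2: γ = 6.201; τ_2 = 39.8/6.201 = 6.418 years.
Leg 3: γ = 1.583; τ_3 = 11.9/1.583 = 7.517 years.
Leg 4: γ = 9.362; τ_4 = 43.5/9.362 = 4.646 years.
Total: 41.20 + 6.418 + 7.517 + 4.646 years.

τ = 59.8 years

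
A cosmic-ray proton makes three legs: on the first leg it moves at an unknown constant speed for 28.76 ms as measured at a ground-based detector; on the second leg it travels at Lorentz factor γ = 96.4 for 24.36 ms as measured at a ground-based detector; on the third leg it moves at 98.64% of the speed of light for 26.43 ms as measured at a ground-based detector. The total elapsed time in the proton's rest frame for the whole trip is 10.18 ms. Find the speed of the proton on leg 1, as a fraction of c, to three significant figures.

β = 0.981

Leg 1: speed unknown; τ_1 = 28.76/γ_1.
Leg 2: γ = 96.4; τ_2 = 24.36/96.40 = 0.2527 ms.
Leg 3: β = 0.9864; γ = 1/√(1 − 0.9864²) = 1/√0.02702 = 6.084; τ_3 = 26.43/6.084 = 4.344 ms.
Total proper time: τ_1 + 0.2527 + 4.344 = 10.18, so τ_1 = 10.18 − 4.597 = 5.583 ms.
γ_1 = 28.76/5.583 = 5.151; β = √(1 − 1/γ²) = √0.9623.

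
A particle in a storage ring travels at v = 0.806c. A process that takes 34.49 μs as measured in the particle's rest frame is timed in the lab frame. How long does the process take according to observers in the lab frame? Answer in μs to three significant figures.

Δt = 58.3 μs

γ = 1/√(1 − 0.806²) = 1/√0.3504 = 1.689
The interval measured in the particle's rest frame is the proper time (both events occur at the same place in that frame); the lab-frame interval is Δt = γτ = 1.689 × 34.49 μs.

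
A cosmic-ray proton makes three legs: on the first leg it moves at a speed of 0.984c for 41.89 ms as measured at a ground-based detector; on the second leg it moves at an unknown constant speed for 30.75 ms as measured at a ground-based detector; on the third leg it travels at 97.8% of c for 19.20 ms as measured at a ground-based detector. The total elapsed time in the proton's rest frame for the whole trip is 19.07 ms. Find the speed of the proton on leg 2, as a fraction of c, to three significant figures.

Leg 1: γ = 1/√(1 − 0.984²) = 1/√0.03174 = 5.613; τ_1 = 41.89/5.613 = 7.463 ms.
Leg 2: speed unknown; τ_2 = 30.75/γ_2.
Leg 3: β = 0.978; γ = 1/√(1 − 0.978²) = 1/√0.04352 = 4.794; τ_3 = 19.20/4.794 = 4.005 ms.
Total proper time: 7.463 + τ_2 + 4.005 = 19.07, so τ_2 = 19.07 − 11.47 = 7.601 ms.
γ_2 = 30.75/7.601 = 4.045; β = √(1 − 1/γ²) = √0.9389.

β = 0.969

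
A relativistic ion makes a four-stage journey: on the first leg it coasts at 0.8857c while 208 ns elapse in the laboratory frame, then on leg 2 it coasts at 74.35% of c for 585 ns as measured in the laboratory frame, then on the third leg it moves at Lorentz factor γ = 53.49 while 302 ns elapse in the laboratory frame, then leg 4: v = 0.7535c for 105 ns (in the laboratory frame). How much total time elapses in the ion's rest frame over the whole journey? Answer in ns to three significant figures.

τ = 562 ns

Leg 1: γ = 1/√(1 − 0.8857²) = 1/√0.2155 = 2.154; τ_1 = 208/2.154 = 96.57 ns.
Leg 2: β = 0.7435; γ = 1/√(1 − 0.7435²) = 1/√0.4472 = 1.495; τ_2 = 585/1.495 = 391.2 ns.
Leg 3: γ = 53.49; τ_3 = 302/53.49 = 5.646 ns.
Leg 4: γ = 1/√(1 − 0.7535²) = 1/√0.4322 = 1.521; τ_4 = 105/1.521 = 69.03 ns.
Total: 96.57 + 391.2 + 5.646 + 69.03 ns.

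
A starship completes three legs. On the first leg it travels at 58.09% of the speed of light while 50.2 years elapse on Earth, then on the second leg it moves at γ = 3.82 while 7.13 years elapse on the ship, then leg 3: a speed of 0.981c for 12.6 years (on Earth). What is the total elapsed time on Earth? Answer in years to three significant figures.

Δt = 90.0 years

Leg 1: 50.2 years is already measured on Earth.
Leg 2: γ = 3.82; Δt_2 = 3.820 × 7.13 = 27.24 years.
Leg 3: 12.6 years is already measured on Earth.
Total: 50.20 + 27.24 + 12.60 years.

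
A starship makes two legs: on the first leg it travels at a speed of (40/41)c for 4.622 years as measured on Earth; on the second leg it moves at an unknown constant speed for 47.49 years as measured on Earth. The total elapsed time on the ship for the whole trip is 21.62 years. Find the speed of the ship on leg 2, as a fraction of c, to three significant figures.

Leg 1: γ = 1/√(1 − (40/41)²) = 41/9 ≈ 4.556; τ_1 = 4.622/4.556 = 1.015 years.
Leg 2: speed unknown; τ_2 = 47.49/γ_2.
Total proper time: 1.015 + τ_2 = 21.62, so τ_2 = 21.62 − 1.015 = 20.61 years.
γ_2 = 47.49/20.61 = 2.305; β = √(1 − 1/γ²) = √0.8117.

β = 0.901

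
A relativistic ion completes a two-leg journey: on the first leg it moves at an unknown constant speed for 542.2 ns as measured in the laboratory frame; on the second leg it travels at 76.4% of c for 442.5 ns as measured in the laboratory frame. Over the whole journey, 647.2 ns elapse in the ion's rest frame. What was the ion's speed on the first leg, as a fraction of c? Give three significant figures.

Leg 1: speed unknown; τ_1 = 542.2/γ_1.
Leg 2: β = 0.764; γ = 1/√(1 − 0.764²) = 1/√0.4163 = 1.550; τ_2 = 442.5/1.550 = 285.5 ns.
Total proper time: τ_1 + 285.5 = 647.2, so τ_1 = 647.2 − 285.5 = 361.7 ns.
γ_1 = 542.2/361.7 = 1.499; β = √(1 − 1/γ²) = √0.5550.

β = 0.745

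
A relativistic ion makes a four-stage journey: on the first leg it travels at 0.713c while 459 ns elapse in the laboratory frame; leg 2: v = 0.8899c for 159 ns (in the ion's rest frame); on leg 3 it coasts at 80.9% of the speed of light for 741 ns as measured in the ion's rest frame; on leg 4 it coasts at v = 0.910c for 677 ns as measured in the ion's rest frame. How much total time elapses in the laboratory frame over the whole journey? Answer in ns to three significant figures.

Leg 1: 459 ns is already measured in the laboratory frame.
Leg 2: γ = 1/√(1 − 0.8899²) = 1/√0.2081 = 2.192; Δt_2 = 2.192 × 159 = 348.6 ns.
Leg 3: β = 0.809; γ = 1/√(1 − 0.809²) = 1/√0.3455 = 1.701; Δt_3 = 1.701 × 741 = 1261 ns.
Leg 4: γ = 1/√(1 − 0.910²) = 1/√0.1719 = 2.412; Δt_4 = 2.412 × 677 = 1633 ns.
Total: 459.0 + 348.6 + 1261 + 1633 ns.

Δt = 3700 ns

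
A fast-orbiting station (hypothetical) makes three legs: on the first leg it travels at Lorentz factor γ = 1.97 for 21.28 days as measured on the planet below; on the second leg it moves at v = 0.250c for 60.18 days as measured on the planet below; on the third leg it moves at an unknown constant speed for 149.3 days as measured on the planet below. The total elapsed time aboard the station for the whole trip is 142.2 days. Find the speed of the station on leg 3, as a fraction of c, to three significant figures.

Leg 1: γ = 1.97; τ_1 = 21.28/1.970 = 10.80 days.
Leg 2: γ = 1/√(1 − 0.250²) = 1/√0.9375 = 1.033; τ_2 = 60.18/1.033 = 58.27 days.
Leg 3: speed unknown; τ_3 = 149.3/γ_3.
Total proper time: 10.80 + 58.27 + τ_3 = 142.2, so τ_3 = 142.2 − 69.07 = 73.13 days.
γ_3 = 149.3/73.13 = 2.042; β = √(1 − 1/γ²) = √0.7601.

β = 0.872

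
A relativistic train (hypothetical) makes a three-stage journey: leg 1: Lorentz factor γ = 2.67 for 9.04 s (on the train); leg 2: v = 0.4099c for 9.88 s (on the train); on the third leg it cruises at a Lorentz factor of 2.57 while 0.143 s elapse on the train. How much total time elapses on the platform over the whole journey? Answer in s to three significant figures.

Leg 1: γ = 2.67; Δt_1 = 2.670 × 9.04 = 24.14 s.
Leg 2: γ = 1/√(1 − 0.4099²) = 1/√0.8320 = 1.096; Δt_2 = 1.096 × 9.88 = 10.83 s.
Leg 3: γ = 2.57; Δt_3 = 2.570 × 0.143 = 0.3675 s.
Total: 24.14 + 10.83 + 0.3675 s.

Δt = 35.3 s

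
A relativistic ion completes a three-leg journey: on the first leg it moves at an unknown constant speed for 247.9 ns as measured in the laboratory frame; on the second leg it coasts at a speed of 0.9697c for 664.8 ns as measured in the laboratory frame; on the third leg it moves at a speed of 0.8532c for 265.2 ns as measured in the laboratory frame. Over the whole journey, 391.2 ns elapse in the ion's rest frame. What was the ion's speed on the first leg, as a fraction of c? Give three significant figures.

β = 0.931

Leg 1: speed unknown; τ_1 = 247.9/γ_1.
Leg 2: γ = 1/√(1 − 0.9697²) = 1/√0.05968 = 4.093; τ_2 = 664.8/4.093 = 162.4 ns.
Leg 3: γ = 1/√(1 − 0.8532²) = 1/√0.2720 = 1.917; τ_3 = 265.2/1.917 = 138.3 ns.
Total proper time: τ_1 + 162.4 + 138.3 = 391.2, so τ_1 = 391.2 − 300.7 = 90.47 ns.
γ_1 = 247.9/90.47 = 2.740; β = √(1 − 1/γ²) = √0.8668.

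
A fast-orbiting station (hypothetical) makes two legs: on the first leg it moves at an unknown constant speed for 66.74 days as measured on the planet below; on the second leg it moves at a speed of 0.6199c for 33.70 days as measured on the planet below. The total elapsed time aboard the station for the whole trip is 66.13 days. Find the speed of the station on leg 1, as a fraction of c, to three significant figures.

Leg 1: speed unknown; τ_1 = 66.74/γ_1.
Leg 2: γ = 1/√(1 − 0.6199²) = 1/√0.6157 = 1.274; τ_2 = 33.70/1.274 = 26.44 days.
Total proper time: τ_1 + 26.44 = 66.13, so τ_1 = 66.13 − 26.44 = 39.69 days.
γ_1 = 66.74/39.69 = 1.682; β = √(1 − 1/γ²) = √0.6464.

β = 0.804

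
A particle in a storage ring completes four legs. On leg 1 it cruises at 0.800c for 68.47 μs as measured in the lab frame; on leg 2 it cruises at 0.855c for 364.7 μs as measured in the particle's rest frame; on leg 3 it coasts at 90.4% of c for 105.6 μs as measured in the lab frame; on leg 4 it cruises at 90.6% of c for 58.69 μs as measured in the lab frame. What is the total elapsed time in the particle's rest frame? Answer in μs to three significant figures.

τ = 476 μs

Leg 1: γ = 1/√(1 − 0.800²) = 5/3 ≈ 1.667; τ_1 = 68.47/1.667 = 41.08 μs.
Leg 2: 364.7 μs is already measured in the particle's rest frame.
Leg 3: β = 0.904; γ = 1/√(1 − 0.904²) = 1/√0.1828 = 2.339; τ_3 = 105.6/2.339 = 45.15 μs.
Leg 4: β = 0.906; γ = 1/√(1 − 0.906²) = 1/√0.1792 = 2.363; τ_4 = 58.69/2.363 = 24.84 μs.
Total: 41.08 + 364.7 + 45.15 + 24.84 μs.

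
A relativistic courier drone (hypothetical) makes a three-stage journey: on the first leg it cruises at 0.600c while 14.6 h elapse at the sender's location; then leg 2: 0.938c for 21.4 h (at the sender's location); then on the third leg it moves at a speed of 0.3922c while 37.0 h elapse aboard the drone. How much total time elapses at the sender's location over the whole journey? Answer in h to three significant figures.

Leg 1: 14.6 h is already measured at the sender's location.
Leg 2: 21.4 h is already measured at the sender's location.
Leg 3: γ = 1/√(1 − 0.3922²) = 1/√0.8462 = 1.087; Δt_3 = 1.087 × 37.0 = 40.22 h.
Total: 14.60 + 21.40 + 40.22 h.

Δt = 76.2 h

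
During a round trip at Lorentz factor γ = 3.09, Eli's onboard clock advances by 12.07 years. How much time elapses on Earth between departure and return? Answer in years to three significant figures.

γ = 3.09
Earth-frame duration is the dilated interval: Δt = γτ = 3.090 × 12.07 years.

Δt = 37.3 years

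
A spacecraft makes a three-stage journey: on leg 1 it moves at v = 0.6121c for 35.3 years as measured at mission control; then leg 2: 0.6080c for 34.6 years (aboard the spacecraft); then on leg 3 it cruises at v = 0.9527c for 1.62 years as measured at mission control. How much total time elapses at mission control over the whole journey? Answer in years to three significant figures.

Δt = 80.5 years

Leg 1: 35.3 years is already measured at mission control.
Leg 2: γ = 1/√(1 − 0.6080²) = 1/√0.6303 = 1.260; Δt_2 = 1.260 × 34.6 = 43.58 years.
Leg 3: 1.62 years is already measured at mission control.
Total: 35.30 + 43.58 + 1.620 years.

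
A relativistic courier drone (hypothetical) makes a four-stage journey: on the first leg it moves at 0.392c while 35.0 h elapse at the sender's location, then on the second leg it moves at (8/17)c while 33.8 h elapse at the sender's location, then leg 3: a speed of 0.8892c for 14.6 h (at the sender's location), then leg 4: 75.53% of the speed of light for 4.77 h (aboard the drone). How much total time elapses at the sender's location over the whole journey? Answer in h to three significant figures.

Δt = 90.7 h

Leg 1: 35.0 h is already measured at the sender's location.
Leg 2: 33.8 h is already measured at the sender's location.
Leg 3: 14.6 h is already measured at the sender's location.
Leg 4: β = 0.7553; γ = 1/√(1 − 0.7553²) = 1/√0.4295 = 1.526; Δt_4 = 1.526 × 4.77 = 7.278 h.
Total: 35.00 + 33.80 + 14.60 + 7.278 h.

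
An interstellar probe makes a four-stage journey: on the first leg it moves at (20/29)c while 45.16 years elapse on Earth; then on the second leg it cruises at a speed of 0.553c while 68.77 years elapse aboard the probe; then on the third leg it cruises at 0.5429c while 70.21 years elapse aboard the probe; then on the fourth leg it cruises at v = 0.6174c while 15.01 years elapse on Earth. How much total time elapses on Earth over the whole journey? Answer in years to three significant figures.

Leg 1: 45.16 years is already measured on Earth.
Leg 2: γ = 1/√(1 − 0.553²) = 1/√0.6942 = 1.200; Δt_2 = 1.200 × 68.77 = 82.54 years.
Leg 3: γ = 1/√(1 − 0.5429²) = 1/√0.7053 = 1.191; Δt_3 = 1.191 × 70.21 = 83.60 years.
Leg 4: 15.01 years is already measured on Earth.
Total: 45.16 + 82.54 + 83.60 + 15.01 years.

Δt = 226 years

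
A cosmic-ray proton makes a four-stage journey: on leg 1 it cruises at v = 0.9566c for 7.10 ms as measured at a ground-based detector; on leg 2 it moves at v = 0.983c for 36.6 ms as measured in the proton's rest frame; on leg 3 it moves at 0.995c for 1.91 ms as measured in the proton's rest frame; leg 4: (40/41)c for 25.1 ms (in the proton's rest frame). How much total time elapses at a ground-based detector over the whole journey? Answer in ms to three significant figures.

Δt = 340 ms

Leg 1: 7.10 ms is already measured at a ground-based detector.
Leg 2: γ = 1/√(1 − 0.983²) = 1/√0.03371 = 5.446; Δt_2 = 5.446 × 36.6 = 199.3 ms.
Leg 3: γ = 1/√(1 − 0.995²) = 1/√0.009975 = 10.01; Δt_3 = 10.01 × 1.91 = 19.12 ms.
Leg 4: γ = 1/√(1 − (40/41)²) = 41/9 ≈ 4.556; Δt_4 = 4.556 × 25.1 = 114.3 ms.
Total: 7.100 + 199.3 + 19.12 + 114.3 ms.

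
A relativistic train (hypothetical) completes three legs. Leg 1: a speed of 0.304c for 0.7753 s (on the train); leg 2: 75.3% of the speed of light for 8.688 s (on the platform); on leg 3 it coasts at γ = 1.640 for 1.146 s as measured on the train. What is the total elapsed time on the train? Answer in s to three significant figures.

Leg 1: 0.7753 s is already measured on the train.
Leg 2: β = 0.753; γ = 1/√(1 − 0.753²) = 1/√0.4330 = 1.520; τ_2 = 8.688/1.520 = 5.717 s.
Leg 3: 1.146 s is already measured on the train.
Total: 0.7753 + 5.717 + 1.146 s.

τ = 7.64 s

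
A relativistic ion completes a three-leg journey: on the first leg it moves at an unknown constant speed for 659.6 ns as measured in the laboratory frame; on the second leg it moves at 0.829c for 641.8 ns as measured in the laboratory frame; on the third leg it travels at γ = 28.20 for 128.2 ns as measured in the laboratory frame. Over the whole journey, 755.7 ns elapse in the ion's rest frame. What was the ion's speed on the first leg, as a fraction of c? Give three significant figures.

β = 0.804

Leg 1: speed unknown; τ_1 = 659.6/γ_1.
Leg 2: γ = 1/√(1 − 0.829²) = 1/√0.3128 = 1.788; τ_2 = 641.8/1.788 = 358.9 ns.
Leg 3: γ = 28.20; τ_3 = 128.2/28.20 = 4.546 ns.
Total proper time: τ_1 + 358.9 + 4.546 = 755.7, so τ_1 = 755.7 − 363.5 = 392.2 ns.
γ_1 = 659.6/392.2 = 1.682; β = √(1 − 1/γ²) = √0.6464.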